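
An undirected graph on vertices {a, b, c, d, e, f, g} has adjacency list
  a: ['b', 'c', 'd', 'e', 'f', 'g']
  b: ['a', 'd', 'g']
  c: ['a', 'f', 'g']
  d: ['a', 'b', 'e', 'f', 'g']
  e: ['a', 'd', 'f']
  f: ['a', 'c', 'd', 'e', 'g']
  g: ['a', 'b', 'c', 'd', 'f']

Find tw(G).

3

A width-3 tree decomposition is:
Bags: B1 = {a, b, d, g}  B2 = {a, d, f, g}  B3 = {a, d, e, f}  B4 = {a, c, f, g}
Tree: B1–B2, B2–B3, B2–B4
Each bag holds 4 vertices, so the decomposition has width 3, which upper-bounds the treewidth. On the other hand G contains the 4-clique {a, d, f, g}. A clique must lie in a single bag of any decomposition, so no decomposition can have width below 3. Hence tw(G) = 3 exactly.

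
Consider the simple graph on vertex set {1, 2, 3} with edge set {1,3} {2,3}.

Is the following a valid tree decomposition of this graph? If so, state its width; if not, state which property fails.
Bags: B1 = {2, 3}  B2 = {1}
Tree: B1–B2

A tree decomposition must satisfy three properties: every vertex lies in some bag; for every edge, both endpoints lie together in some bag; and for every vertex, the bags containing it form a connected subtree. Here edge (3,1) lies in no bag, so the decomposition is invalid.

No — edge (3,1) lies in no bag.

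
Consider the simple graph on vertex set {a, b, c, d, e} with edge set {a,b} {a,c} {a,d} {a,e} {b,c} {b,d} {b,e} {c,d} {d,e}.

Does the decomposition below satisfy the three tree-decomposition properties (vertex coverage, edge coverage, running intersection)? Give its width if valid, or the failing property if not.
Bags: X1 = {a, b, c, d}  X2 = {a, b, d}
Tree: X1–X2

No — vertex e appears in no bag.

A tree decomposition must satisfy three properties: every vertex lies in some bag; for every edge, both endpoints lie together in some bag; and for every vertex, the bags containing it form a connected subtree. Here vertex e appears in no bag, so the decomposition is invalid.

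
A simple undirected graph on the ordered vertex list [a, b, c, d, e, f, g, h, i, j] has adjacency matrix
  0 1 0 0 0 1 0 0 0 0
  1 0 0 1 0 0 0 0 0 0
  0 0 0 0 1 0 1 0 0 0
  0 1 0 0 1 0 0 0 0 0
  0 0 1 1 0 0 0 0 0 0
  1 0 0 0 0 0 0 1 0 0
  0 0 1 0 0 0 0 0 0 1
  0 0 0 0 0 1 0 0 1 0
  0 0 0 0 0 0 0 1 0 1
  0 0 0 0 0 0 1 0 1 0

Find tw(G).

A width-2 tree decomposition is:
Bags: B1 = {c, d, e}  B2 = {c, d, g}  B3 = {d, g, j}  B4 = {d, i, j}  B5 = {d, h, i}  B6 = {d, f, h}  B7 = {a, d, f}  B8 = {a, b, d}
Tree: B1–B2, B2–B3, B3–B4, B4–B5, B5–B6, B6–B7, B7–B8
The largest bag has 3 vertices, giving width 2; this decomposition certifies tw(G) ≤ 2. Since d–e–c–g–j–i–h–f–a–b–d is a cycle in G, G is not acyclic. Forests are exactly the graphs of treewidth ≤ 1, so tw(G) ≥ 2. Therefore the treewidth is 2.

2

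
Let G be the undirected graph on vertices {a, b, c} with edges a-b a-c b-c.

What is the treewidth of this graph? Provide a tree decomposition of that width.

With just one bag of size 3, the width is 3 − 1 = 2, so tw(G) ≤ 2. For the lower bound, the 3 vertices {a, b, c} are pairwise adjacent, and any tree decomposition puts a clique entirely inside one bag — forcing width ≥ 2. Therefore the treewidth is 2.

Treewidth 2.
One optimal decomposition is:
Bags: B1 = {a, b, c}
Tree: (single bag)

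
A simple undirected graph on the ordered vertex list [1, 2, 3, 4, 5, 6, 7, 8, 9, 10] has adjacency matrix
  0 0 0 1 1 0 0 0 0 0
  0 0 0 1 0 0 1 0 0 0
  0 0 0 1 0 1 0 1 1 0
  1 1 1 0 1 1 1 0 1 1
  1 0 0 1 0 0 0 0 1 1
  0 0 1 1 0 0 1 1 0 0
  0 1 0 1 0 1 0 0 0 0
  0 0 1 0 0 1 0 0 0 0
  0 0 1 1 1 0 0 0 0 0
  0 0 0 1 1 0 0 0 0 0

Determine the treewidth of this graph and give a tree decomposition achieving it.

Treewidth 2.
One optimal decomposition is:
Bags: B1 = {3, 4, 9}  B2 = {4, 5, 9}  B3 = {1, 4, 5}  B4 = {3, 4, 6}  B5 = {4, 6, 7}  B6 = {3, 6, 8}  B7 = {2, 4, 7}  B8 = {4, 5, 10}
Tree: B1–B2, B2–B3, B1–B4, B4–B5, B4–B6, B5–B7, B3–B8

Each bag holds 3 vertices, so the decomposition has width 2, which upper-bounds the treewidth. For the lower bound, the 3 vertices {3, 6, 8} are pairwise adjacent, and any tree decomposition puts a clique entirely inside one bag — forcing width ≥ 2. Combining the bounds, tw(G) = 2.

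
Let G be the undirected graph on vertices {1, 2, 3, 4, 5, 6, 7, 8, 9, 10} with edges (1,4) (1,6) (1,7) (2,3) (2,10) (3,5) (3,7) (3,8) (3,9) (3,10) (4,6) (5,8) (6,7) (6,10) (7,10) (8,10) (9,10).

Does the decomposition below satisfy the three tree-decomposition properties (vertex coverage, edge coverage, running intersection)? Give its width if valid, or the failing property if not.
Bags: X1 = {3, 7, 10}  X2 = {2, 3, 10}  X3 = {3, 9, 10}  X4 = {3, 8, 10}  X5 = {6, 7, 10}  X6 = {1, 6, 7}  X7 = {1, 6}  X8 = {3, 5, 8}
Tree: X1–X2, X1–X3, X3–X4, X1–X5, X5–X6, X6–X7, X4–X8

No — vertex 4 appears in no bag.

A tree decomposition must satisfy three properties: every vertex lies in some bag; for every edge, both endpoints lie together in some bag; and for every vertex, the bags containing it form a connected subtree. Here vertex 4 appears in no bag, so the decomposition is invalid.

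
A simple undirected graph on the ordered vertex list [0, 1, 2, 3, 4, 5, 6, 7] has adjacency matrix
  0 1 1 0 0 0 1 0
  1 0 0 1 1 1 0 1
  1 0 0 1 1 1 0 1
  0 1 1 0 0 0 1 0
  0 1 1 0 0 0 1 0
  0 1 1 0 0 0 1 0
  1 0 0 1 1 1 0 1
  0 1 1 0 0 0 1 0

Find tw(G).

3

A width-3 tree decomposition is:
Bags: B1 = {1, 2, 4, 6}  B2 = {1, 2, 3, 6}  B3 = {1, 2, 6, 7}  B4 = {0, 1, 2, 6}  B5 = {1, 2, 5, 6}
Tree: B1–B2, B2–B3, B3–B4, B4–B5
Each bag holds 4 vertices, so the decomposition has width 3, which upper-bounds the treewidth. For the lower bound: the 4 vertex sets {1,4}, {3,6}, {2}, {7} are disjoint, each induces a connected subgraph, and every pair is joined by at least one edge of G. Contracting each set to a single vertex therefore yields K_{4} as a minor, and since treewidth is minor-monotone, tw(G) ≥ tw(K_{4}) = 3. The upper and lower bounds meet at 3, so that is the treewidth.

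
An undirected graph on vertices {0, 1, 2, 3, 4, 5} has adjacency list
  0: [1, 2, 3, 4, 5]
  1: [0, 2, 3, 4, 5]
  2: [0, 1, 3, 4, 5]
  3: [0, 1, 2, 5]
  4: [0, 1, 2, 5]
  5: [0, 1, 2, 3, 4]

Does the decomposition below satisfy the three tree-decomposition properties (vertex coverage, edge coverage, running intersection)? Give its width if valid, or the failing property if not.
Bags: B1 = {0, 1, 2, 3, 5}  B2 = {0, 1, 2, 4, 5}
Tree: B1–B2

Every vertex of G appears in some bag (union = {0, 1, 2, 3, 4, 5}); every edge is covered by a bag; and for each vertex v the set of bags containing v is connected in the bag tree. The decomposition is therefore valid. The largest bag has 5 vertices, so the width is 4.

Yes; width 4.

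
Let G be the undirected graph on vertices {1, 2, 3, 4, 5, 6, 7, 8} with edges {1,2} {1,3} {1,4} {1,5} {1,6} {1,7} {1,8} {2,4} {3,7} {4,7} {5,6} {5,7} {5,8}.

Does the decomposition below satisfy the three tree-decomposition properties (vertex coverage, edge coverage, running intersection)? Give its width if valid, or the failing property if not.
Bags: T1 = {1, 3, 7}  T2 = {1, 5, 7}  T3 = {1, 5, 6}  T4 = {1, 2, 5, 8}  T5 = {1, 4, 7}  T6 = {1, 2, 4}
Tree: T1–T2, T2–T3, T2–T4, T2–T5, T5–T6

A tree decomposition must satisfy three properties: every vertex lies in some bag; for every edge, both endpoints lie together in some bag; and for every vertex, the bags containing it form a connected subtree. Here bags containing vertex 2 are not connected in the tree, so the decomposition is invalid.

No — bags containing vertex 2 are not connected in the tree.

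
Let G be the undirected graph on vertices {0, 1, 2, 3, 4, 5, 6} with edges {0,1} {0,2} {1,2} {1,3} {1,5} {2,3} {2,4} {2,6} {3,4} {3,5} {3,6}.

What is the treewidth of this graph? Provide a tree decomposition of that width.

Treewidth 2.
One such decomposition:
Bags: B1 = {2, 3, 4}  B2 = {2, 3, 6}  B3 = {1, 2, 3}  B4 = {0, 1, 2}  B5 = {1, 3, 5}
Tree: B1–B2, B2–B3, B3–B4, B3–B5

Each bag holds 3 vertices, so the decomposition has width 2, which upper-bounds the treewidth. On the other hand G contains the 3-clique {0, 1, 2}. A clique must lie in a single bag of any decomposition, so no decomposition can have width below 2. The upper and lower bounds meet at 2, so that is the treewidth.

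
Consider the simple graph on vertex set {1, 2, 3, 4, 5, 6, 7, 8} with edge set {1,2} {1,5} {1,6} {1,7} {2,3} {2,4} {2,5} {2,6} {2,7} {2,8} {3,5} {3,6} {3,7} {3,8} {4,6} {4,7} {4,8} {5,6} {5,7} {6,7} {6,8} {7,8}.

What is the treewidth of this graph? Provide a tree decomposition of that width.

Treewidth 4.
One such decomposition:
Bags: B1 = {2, 3, 6, 7, 8}  B2 = {2, 3, 5, 6, 7}  B3 = {2, 4, 6, 7, 8}  B4 = {1, 2, 5, 6, 7}
Tree: B1–B2, B1–B3, B2–B4

The largest bag has 5 vertices, giving width 4; this decomposition certifies tw(G) ≤ 4. On the other hand G contains the 5-clique {1, 2, 5, 6, 7}. A clique must lie in a single bag of any decomposition, so no decomposition can have width below 4. The upper and lower bounds meet at 4, so that is the treewidth.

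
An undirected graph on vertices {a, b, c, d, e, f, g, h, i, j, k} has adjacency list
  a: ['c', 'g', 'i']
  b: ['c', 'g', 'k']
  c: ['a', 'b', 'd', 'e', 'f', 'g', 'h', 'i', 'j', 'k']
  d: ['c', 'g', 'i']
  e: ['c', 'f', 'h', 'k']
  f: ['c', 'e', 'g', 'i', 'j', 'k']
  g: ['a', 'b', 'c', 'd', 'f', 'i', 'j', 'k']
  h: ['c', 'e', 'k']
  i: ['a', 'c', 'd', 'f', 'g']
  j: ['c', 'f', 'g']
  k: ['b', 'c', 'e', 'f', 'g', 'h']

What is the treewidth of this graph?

3

A width-3 tree decomposition is:
Bags: B1 = {c, f, g, k}  B2 = {c, f, g, i}  B3 = {a, c, g, i}  B4 = {c, d, g, i}  B5 = {c, e, f, k}  B6 = {b, c, g, k}  B7 = {c, e, h, k}  B8 = {c, f, g, j}
Tree: B1–B2, B2–B3, B2–B4, B1–B5, B1–B6, B5–B7, B2–B8
Every bag has size at most 4, so the width is 4 − 1 = 3 and tw(G) ≤ 3. Conversely, {c, d, g, i} is a clique of size 4, and the vertices of any clique must share a bag in every tree decomposition; so some bag has ≥ 4 vertices and tw(G) ≥ 3. Therefore the treewidth is 3.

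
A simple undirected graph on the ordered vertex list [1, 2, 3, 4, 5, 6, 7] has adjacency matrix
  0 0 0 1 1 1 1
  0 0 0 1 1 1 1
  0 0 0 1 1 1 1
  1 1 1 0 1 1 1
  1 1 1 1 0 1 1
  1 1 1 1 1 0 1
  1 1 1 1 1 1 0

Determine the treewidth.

A width-4 tree decomposition is:
Bags: B1 = {3, 4, 5, 6, 7}  B2 = {1, 4, 5, 6, 7}  B3 = {2, 4, 5, 6, 7}
Tree: B1–B2, B1–B3
Each bag holds 5 vertices, so the decomposition has width 4, which upper-bounds the treewidth. On the other hand G contains the 5-clique {1, 4, 5, 6, 7}. A clique must lie in a single bag of any decomposition, so no decomposition can have width below 4. Therefore the treewidth is 4.

4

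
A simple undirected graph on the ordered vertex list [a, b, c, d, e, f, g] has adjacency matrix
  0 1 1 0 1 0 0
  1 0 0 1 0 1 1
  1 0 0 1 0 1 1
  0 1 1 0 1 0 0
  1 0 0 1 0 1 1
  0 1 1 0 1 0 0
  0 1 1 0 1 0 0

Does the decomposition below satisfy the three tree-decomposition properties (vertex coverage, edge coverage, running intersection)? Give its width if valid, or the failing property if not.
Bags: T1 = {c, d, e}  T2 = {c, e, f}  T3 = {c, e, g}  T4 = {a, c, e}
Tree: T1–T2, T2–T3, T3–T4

No — vertex b appears in no bag.

A tree decomposition must satisfy three properties: every vertex lies in some bag; for every edge, both endpoints lie together in some bag; and for every vertex, the bags containing it form a connected subtree. Here vertex b appears in no bag, so the decomposition is invalid.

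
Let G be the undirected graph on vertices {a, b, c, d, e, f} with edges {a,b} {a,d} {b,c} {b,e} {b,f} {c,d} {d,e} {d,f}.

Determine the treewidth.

2

A width-2 tree decomposition is:
Bags: B1 = {b, d, e}  B2 = {b, d, f}  B3 = {b, c, d}  B4 = {a, b, d}
Tree: B1–B2, B2–B3, B3–B4
Every bag has size at most 3, so the width is 3 − 1 = 2 and tw(G) ≤ 2. The edges d–e–b–f–d form a cycle, so G is not a tree and its treewidth is at least 2. Combining the bounds, tw(G) = 2.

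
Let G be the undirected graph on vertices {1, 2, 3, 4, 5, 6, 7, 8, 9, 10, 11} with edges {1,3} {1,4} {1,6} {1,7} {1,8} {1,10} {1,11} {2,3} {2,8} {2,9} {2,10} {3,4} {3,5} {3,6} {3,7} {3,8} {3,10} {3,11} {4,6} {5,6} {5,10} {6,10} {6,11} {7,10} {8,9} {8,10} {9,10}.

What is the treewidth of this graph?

A width-3 tree decomposition is:
Bags: B1 = {1, 3, 6, 10}  B2 = {1, 3, 4, 6}  B3 = {1, 3, 6, 11}  B4 = {1, 3, 8, 10}  B5 = {2, 3, 8, 10}  B6 = {2, 8, 9, 10}  B7 = {1, 3, 7, 10}  B8 = {3, 5, 6, 10}
Tree: B1–B2, B2–B3, B1–B4, B4–B5, B5–B6, B1–B7, B1–B8
Every bag has size at most 4, so the width is 4 − 1 = 3 and tw(G) ≤ 3. For the lower bound, the 4 vertices {2, 8, 9, 10} are pairwise adjacent, and any tree decomposition puts a clique entirely inside one bag — forcing width ≥ 3. Therefore the treewidth is 3.

3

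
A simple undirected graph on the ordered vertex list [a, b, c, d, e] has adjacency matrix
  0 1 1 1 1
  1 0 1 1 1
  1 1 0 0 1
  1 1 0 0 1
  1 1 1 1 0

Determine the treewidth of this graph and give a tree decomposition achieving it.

Treewidth 3.
One optimal decomposition is:
Bags: B1 = {a, b, d, e}  B2 = {a, b, c, e}
Tree: B1–B2

The largest bag has 4 vertices, giving width 3; this decomposition certifies tw(G) ≤ 3. Conversely, {a, b, d, e} is a clique of size 4, and the vertices of any clique must share a bag in every tree decomposition; so some bag has ≥ 4 vertices and tw(G) ≥ 3. Hence tw(G) = 3 exactly.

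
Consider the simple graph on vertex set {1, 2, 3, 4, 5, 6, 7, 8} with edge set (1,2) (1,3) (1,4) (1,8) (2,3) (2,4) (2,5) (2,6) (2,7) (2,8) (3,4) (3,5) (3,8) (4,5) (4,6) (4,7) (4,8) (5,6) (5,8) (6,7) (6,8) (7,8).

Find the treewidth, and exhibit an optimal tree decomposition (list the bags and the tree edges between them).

Each bag holds 5 vertices, so the decomposition has width 4, which upper-bounds the treewidth. Conversely, {1, 2, 3, 4, 8} is a clique of size 5, and the vertices of any clique must share a bag in every tree decomposition; so some bag has ≥ 5 vertices and tw(G) ≥ 4. Therefore the treewidth is 4.

Treewidth 4.
One such decomposition:
Bags: B1 = {2, 3, 4, 5, 8}  B2 = {1, 2, 3, 4, 8}  B3 = {2, 4, 5, 6, 8}  B4 = {2, 4, 6, 7, 8}
Tree: B1–B2, B1–B3, B3–B4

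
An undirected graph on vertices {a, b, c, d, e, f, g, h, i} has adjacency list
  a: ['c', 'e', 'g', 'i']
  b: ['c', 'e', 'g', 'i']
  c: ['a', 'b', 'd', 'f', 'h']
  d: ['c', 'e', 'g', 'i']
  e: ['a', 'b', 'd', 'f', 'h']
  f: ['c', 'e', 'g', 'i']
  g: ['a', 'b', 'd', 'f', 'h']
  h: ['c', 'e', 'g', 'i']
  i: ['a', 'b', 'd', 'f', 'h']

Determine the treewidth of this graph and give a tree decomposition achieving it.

Every bag has size at most 5, so the width is 5 − 1 = 4 and tw(G) ≤ 4. For the lower bound: the 5 vertex sets {d,e}, {h,i}, {a,c}, {g}, {b} are disjoint, each induces a connected subgraph, and every pair is joined by at least one edge of G. Contracting each set to a single vertex therefore yields K_{5} as a minor, and since treewidth is minor-monotone, tw(G) ≥ tw(K_{5}) = 4. Therefore the treewidth is 4.

Treewidth 4.
One such decomposition:
Bags: B1 = {c, d, e, g, i}  B2 = {c, e, g, h, i}  B3 = {a, c, e, g, i}  B4 = {b, c, e, g, i}  B5 = {c, e, f, g, i}
Tree: B1–B2, B2–B3, B3–B4, B4–B5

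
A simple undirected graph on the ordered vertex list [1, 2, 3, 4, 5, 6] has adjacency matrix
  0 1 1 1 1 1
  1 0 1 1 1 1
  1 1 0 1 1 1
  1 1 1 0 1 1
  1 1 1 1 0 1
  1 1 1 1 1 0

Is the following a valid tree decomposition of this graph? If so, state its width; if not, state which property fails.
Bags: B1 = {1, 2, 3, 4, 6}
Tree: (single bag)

No — vertex 5 appears in no bag.

A tree decomposition must satisfy three properties: every vertex lies in some bag; for every edge, both endpoints lie together in some bag; and for every vertex, the bags containing it form a connected subtree. Here vertex 5 appears in no bag, so the decomposition is invalid.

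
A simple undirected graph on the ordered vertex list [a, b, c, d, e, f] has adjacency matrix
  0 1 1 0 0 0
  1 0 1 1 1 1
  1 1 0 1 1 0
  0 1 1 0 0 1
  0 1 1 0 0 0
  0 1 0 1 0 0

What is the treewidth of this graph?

2

A width-2 tree decomposition is:
Bags: B1 = {b, c, d}  B2 = {b, d, f}  B3 = {b, c, e}  B4 = {a, b, c}
Tree: B1–B2, B1–B3, B1–B4
Every bag has size at most 3, so the width is 3 − 1 = 2 and tw(G) ≤ 2. Conversely, {b, c, d} is a clique of size 3, and the vertices of any clique must share a bag in every tree decomposition; so some bag has ≥ 3 vertices and tw(G) ≥ 2. The upper and lower bounds meet at 2, so that is the treewidth.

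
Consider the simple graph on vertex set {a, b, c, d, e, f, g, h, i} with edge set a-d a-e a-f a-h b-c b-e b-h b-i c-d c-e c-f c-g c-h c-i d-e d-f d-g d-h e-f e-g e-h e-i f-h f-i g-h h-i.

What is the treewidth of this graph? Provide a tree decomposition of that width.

Every bag has size at most 5, so the width is 5 − 1 = 4 and tw(G) ≤ 4. For the lower bound, the 5 vertices {c, d, e, g, h} are pairwise adjacent, and any tree decomposition puts a clique entirely inside one bag — forcing width ≥ 4. Therefore the treewidth is 4.

Treewidth 4.
One optimal decomposition is:
Bags: B1 = {c, e, f, h, i}  B2 = {b, c, e, h, i}  B3 = {c, d, e, f, h}  B4 = {a, d, e, f, h}  B5 = {c, d, e, g, h}
Tree: B1–B2, B1–B3, B3–B4, B3–B5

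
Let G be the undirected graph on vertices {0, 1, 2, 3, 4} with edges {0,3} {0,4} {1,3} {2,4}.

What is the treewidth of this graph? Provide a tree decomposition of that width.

The largest bag has 2 vertices, giving width 1; this decomposition certifies tw(G) ≤ 1. G has an edge, so its treewidth is at least 1. Combining the bounds, tw(G) = 1.

Treewidth 1.
One such decomposition:
Bags: B1 = {1, 3}  B2 = {0, 3}  B3 = {0, 4}  B4 = {2, 4}
Tree: B1–B2, B2–B3, B3–B4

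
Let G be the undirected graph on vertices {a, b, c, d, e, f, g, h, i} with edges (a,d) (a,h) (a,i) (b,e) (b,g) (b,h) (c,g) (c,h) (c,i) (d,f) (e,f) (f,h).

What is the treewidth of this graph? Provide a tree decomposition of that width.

Every bag has size at most 4, so the width is 4 − 1 = 3 and tw(G) ≤ 3. For the lower bound: the 4 vertex sets {c,g,i}, {a}, {h}, {b,d,e,f} are disjoint, each induces a connected subgraph, and every pair is joined by at least one edge of G. Contracting each set to a single vertex therefore yields K_{4} as a minor, and since treewidth is minor-monotone, tw(G) ≥ tw(K_{4}) = 3. Therefore the treewidth is 3.

Treewidth 3.
One such decomposition:
Bags: B1 = {a, c, g, i}  B2 = {a, c, g, h}  B3 = {a, b, g, h}  B4 = {a, b, d, h}  B5 = {b, d, f, h}  B6 = {b, d, e, f}
Tree: B1–B2, B2–B3, B3–B4, B4–B5, B5–B6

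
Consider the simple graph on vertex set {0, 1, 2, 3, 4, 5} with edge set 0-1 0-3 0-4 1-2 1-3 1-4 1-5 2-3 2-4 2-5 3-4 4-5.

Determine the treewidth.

A width-3 tree decomposition is:
Bags: B1 = {1, 2, 4, 5}  B2 = {1, 2, 3, 4}  B3 = {0, 1, 3, 4}
Tree: B1–B2, B2–B3
Each bag holds 4 vertices, so the decomposition has width 3, which upper-bounds the treewidth. Conversely, {0, 1, 3, 4} is a clique of size 4, and the vertices of any clique must share a bag in every tree decomposition; so some bag has ≥ 4 vertices and tw(G) ≥ 3. Therefore the treewidth is 3.

3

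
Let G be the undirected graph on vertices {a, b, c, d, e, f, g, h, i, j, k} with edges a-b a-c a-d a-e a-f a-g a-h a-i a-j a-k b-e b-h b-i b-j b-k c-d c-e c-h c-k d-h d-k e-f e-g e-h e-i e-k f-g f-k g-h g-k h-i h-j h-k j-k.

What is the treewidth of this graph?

4

A width-4 tree decomposition is:
Bags: B1 = {a, e, g, h, k}  B2 = {a, b, e, h, k}  B3 = {a, e, f, g, k}  B4 = {a, b, e, h, i}  B5 = {a, c, e, h, k}  B6 = {a, c, d, h, k}  B7 = {a, b, h, j, k}
Tree: B1–B2, B1–B3, B2–B4, B2–B5, B5–B6, B2–B7
Every bag has size at most 5, so the width is 5 − 1 = 4 and tw(G) ≤ 4. On the other hand G contains the 5-clique {a, c, d, h, k}. A clique must lie in a single bag of any decomposition, so no decomposition can have width below 4. Therefore the treewidth is 4.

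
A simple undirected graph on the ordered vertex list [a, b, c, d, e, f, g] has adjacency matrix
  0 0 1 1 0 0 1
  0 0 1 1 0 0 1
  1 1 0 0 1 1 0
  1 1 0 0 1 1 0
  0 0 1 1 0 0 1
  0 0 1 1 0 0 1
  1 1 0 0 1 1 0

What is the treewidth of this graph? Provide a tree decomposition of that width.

Every bag has size at most 4, so the width is 4 − 1 = 3 and tw(G) ≤ 3. For the lower bound: the 4 vertex sets {b,g}, {d,f}, {c}, {e} are disjoint, each induces a connected subgraph, and every pair is joined by at least one edge of G. Contracting each set to a single vertex therefore yields K_{4} as a minor, and since treewidth is minor-monotone, tw(G) ≥ tw(K_{4}) = 3. Therefore the treewidth is 3.

Treewidth 3.
One optimal decomposition is:
Bags: B1 = {b, c, d, g}  B2 = {c, d, f, g}  B3 = {c, d, e, g}  B4 = {a, c, d, g}
Tree: B1–B2, B2–B3, B3–B4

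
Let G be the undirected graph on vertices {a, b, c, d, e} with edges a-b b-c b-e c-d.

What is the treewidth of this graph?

A width-1 tree decomposition is:
Bags: B1 = {b, c}  B2 = {a, b}  B3 = {b, e}  B4 = {c, d}
Tree: B1–B2, B1–B3, B1–B4
Each bag holds 2 vertices, so the decomposition has width 1, which upper-bounds the treewidth. Since G has at least one edge (e.g. c–b), it is not an edgeless graph, so tw(G) ≥ 1. Therefore the treewidth is 1.

1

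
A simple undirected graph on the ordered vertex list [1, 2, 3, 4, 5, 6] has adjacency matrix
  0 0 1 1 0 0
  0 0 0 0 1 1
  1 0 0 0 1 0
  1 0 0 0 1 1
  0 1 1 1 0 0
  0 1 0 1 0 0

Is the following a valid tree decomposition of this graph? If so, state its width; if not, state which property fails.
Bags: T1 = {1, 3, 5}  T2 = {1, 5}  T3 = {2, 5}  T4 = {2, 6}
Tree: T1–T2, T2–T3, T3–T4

No — vertex 4 appears in no bag.

A tree decomposition must satisfy three properties: every vertex lies in some bag; for every edge, both endpoints lie together in some bag; and for every vertex, the bags containing it form a connected subtree. Here vertex 4 appears in no bag, so the decomposition is invalid.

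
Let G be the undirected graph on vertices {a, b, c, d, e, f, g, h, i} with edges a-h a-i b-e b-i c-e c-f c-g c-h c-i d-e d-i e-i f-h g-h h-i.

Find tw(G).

A width-2 tree decomposition is:
Bags: B1 = {c, g, h}  B2 = {c, h, i}  B3 = {c, e, i}  B4 = {a, h, i}  B5 = {c, f, h}  B6 = {b, e, i}  B7 = {d, e, i}
Tree: B1–B2, B2–B3, B2–B4, B2–B5, B3–B6, B3–B7
Every bag has size at most 3, so the width is 3 − 1 = 2 and tw(G) ≤ 2. Conversely, {c, g, h} is a clique of size 3, and the vertices of any clique must share a bag in every tree decomposition; so some bag has ≥ 3 vertices and tw(G) ≥ 2. The upper and lower bounds meet at 2, so that is the treewidth.

2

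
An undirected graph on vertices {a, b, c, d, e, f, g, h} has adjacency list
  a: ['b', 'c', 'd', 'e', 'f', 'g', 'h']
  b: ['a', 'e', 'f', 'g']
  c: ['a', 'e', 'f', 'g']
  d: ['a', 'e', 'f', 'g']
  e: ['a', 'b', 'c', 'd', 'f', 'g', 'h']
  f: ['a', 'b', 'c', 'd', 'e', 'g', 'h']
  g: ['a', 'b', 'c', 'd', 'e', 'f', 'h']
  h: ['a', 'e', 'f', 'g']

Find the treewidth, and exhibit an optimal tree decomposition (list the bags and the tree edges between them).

Treewidth 4.
Bags: B1 = {a, e, f, g, h}  B2 = {a, d, e, f, g}  B3 = {a, c, e, f, g}  B4 = {a, b, e, f, g}
Tree: B1–B2, B2–B3, B1–B4

Every bag has size at most 5, so the width is 5 − 1 = 4 and tw(G) ≤ 4. On the other hand G contains the 5-clique {a, d, e, f, g}. A clique must lie in a single bag of any decomposition, so no decomposition can have width below 4. Combining the bounds, tw(G) = 4.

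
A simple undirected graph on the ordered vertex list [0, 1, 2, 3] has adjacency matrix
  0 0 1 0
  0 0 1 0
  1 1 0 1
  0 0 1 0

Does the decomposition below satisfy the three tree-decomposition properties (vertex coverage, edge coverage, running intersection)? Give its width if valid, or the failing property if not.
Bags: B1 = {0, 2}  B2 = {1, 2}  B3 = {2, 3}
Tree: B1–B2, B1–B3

Yes; width 1.

Vertex coverage: the bags together contain {0, 1, 2, 3}, the full vertex set. Edge coverage: each edge of G has both endpoints in at least one bag. Running intersection: for every vertex, the bags containing it form a connected subtree. All three properties hold, so this is a valid tree decomposition of width max|bag| − 1 = 1, and hence tw(G) ≤ 1.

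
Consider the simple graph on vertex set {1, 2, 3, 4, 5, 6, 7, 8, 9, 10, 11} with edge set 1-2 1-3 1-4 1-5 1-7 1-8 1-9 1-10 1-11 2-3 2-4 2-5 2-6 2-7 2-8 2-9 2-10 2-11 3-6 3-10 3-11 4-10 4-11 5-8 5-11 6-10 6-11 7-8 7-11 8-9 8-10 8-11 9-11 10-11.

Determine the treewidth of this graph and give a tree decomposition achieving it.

Treewidth 4.
One optimal decomposition is:
Bags: B1 = {1, 2, 8, 9, 11}  B2 = {1, 2, 5, 8, 11}  B3 = {1, 2, 7, 8, 11}  B4 = {1, 2, 8, 10, 11}  B5 = {1, 2, 3, 10, 11}  B6 = {2, 3, 6, 10, 11}  B7 = {1, 2, 4, 10, 11}
Tree: B1–B2, B1–B3, B1–B4, B4–B5, B5–B6, B5–B7

The largest bag has 5 vertices, giving width 4; this decomposition certifies tw(G) ≤ 4. On the other hand G contains the 5-clique {1, 2, 8, 9, 11}. A clique must lie in a single bag of any decomposition, so no decomposition can have width below 4. Therefore the treewidth is 4.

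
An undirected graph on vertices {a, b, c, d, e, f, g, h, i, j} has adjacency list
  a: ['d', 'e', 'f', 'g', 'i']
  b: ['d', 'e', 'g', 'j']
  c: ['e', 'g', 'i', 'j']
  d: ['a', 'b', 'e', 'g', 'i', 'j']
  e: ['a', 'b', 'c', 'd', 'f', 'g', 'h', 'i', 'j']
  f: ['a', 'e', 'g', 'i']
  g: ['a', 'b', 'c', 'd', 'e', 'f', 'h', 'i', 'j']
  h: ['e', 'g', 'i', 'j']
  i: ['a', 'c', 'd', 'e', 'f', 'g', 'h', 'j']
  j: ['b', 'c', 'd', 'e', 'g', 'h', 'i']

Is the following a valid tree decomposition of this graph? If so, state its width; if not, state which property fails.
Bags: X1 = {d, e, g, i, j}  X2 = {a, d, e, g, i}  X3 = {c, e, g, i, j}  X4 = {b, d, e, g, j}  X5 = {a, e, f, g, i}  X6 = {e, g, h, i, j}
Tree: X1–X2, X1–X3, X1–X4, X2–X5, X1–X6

Yes; width 4.

Checking the three conditions: (i) the bags cover all of {a, b, c, d, e, f, g, h, i, j}; (ii) for each edge, some bag contains both endpoints; (iii) the bags containing any fixed vertex form a subtree. All hold, so the decomposition is valid with width 5 − 1 = 4.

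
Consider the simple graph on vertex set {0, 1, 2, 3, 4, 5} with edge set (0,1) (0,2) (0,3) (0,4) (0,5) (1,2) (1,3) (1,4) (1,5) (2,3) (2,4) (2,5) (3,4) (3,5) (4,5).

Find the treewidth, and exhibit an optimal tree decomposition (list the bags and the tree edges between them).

Treewidth 5.
One optimal decomposition is:
Bags: B1 = {0, 1, 2, 3, 4, 5}
Tree: (single bag)

A single bag containing all 6 vertices is trivially a valid decomposition of width 5. On the other hand G contains the 6-clique {0, 1, 2, 3, 4, 5}. A clique must lie in a single bag of any decomposition, so no decomposition can have width below 5. The upper and lower bounds meet at 5, so that is the treewidth.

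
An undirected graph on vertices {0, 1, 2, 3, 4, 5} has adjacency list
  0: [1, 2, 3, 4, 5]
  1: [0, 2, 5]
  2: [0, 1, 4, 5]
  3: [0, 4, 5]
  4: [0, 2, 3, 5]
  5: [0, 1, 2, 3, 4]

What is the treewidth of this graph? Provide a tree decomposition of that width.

Each bag holds 4 vertices, so the decomposition has width 3, which upper-bounds the treewidth. On the other hand G contains the 4-clique {0, 1, 2, 5}. A clique must lie in a single bag of any decomposition, so no decomposition can have width below 3. Therefore the treewidth is 3.

Treewidth 3.
One such decomposition:
Bags: B1 = {0, 3, 4, 5}  B2 = {0, 2, 4, 5}  B3 = {0, 1, 2, 5}
Tree: B1–B2, B2–B3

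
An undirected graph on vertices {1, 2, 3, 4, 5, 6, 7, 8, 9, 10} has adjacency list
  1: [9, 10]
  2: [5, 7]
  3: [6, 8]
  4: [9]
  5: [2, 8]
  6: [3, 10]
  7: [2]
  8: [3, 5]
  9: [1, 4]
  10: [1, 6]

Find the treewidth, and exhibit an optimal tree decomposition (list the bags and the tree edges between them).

Every bag has size at most 2, so the width is 2 − 1 = 1 and tw(G) ≤ 1. G has an edge, so its treewidth is at least 1. Hence tw(G) = 1 exactly.

Treewidth 1.
One optimal decomposition is:
Bags: B1 = {2, 7}  B2 = {2, 5}  B3 = {5, 8}  B4 = {3, 8}  B5 = {3, 6}  B6 = {6, 10}  B7 = {1, 10}  B8 = {1, 9}  B9 = {4, 9}
Tree: B1–B2, B2–B3, B3–B4, B4–B5, B5–B6, B6–B7, B7–B8, B8–B9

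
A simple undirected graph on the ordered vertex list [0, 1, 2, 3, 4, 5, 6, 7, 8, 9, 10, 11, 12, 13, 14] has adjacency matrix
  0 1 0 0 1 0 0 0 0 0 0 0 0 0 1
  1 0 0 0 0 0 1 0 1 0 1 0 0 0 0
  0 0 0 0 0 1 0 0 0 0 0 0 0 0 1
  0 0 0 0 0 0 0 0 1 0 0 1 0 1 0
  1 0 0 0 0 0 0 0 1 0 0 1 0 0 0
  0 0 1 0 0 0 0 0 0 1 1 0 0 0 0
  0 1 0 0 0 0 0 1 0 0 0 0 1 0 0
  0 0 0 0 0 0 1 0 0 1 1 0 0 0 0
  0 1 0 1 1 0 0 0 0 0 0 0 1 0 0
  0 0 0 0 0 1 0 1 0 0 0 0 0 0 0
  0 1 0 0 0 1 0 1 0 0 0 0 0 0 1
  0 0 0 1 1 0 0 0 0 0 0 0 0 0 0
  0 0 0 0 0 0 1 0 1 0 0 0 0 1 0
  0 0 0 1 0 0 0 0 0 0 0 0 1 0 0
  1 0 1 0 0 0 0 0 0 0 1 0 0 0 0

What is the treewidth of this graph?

A width-3 tree decomposition is:
Bags: B1 = {3, 11, 12, 13}  B2 = {3, 8, 11, 12}  B3 = {4, 8, 11, 12}  B4 = {4, 6, 8, 12}  B5 = {1, 4, 6, 8}  B6 = {0, 1, 4, 6}  B7 = {0, 1, 6, 7}  B8 = {0, 1, 7, 10}  B9 = {0, 7, 10, 14}  B10 = {7, 9, 10, 14}  B11 = {5, 9, 10, 14}  B12 = {2, 5, 9, 14}
Tree: B1–B2, B2–B3, B3–B4, B4–B5, B5–B6, B6–B7, B7–B8, B8–B9, B9–B10, B10–B11, B11–B12
Each bag holds 4 vertices, so the decomposition has width 3, which upper-bounds the treewidth. For the lower bound: the 4 vertex sets {3,11,13}, {12}, {8}, {0,1,4,6} are disjoint, each induces a connected subgraph, and every pair is joined by at least one edge of G. Contracting each set to a single vertex therefore yields K_{4} as a minor, and since treewidth is minor-monotone, tw(G) ≥ tw(K_{4}) = 3. The upper and lower bounds meet at 3, so that is the treewidth.

3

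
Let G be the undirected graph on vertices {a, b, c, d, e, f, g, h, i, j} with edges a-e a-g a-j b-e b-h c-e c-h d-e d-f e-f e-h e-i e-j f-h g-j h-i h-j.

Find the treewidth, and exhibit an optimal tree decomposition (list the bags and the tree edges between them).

Treewidth 2.
One such decomposition:
Bags: B1 = {a, e, j}  B2 = {e, h, j}  B3 = {e, f, h}  B4 = {d, e, f}  B5 = {a, g, j}  B6 = {e, h, i}  B7 = {b, e, h}  B8 = {c, e, h}
Tree: B1–B2, B2–B3, B3–B4, B1–B5, B3–B6, B6–B7, B3–B8

The largest bag has 3 vertices, giving width 2; this decomposition certifies tw(G) ≤ 2. On the other hand G contains the 3-clique {a, g, j}. A clique must lie in a single bag of any decomposition, so no decomposition can have width below 2. Hence tw(G) = 2 exactly.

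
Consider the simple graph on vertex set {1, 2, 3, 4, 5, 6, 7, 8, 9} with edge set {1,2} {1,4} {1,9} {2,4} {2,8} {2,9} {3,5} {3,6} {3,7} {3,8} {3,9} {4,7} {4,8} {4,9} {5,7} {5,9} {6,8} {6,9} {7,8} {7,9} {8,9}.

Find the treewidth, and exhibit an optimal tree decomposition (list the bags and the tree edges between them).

Treewidth 3.
Bags: B1 = {3, 7, 8, 9}  B2 = {4, 7, 8, 9}  B3 = {3, 5, 7, 9}  B4 = {2, 4, 8, 9}  B5 = {3, 6, 8, 9}  B6 = {1, 2, 4, 9}
Tree: B1–B2, B1–B3, B2–B4, B1–B5, B4–B6

The largest bag has 4 vertices, giving width 3; this decomposition certifies tw(G) ≤ 3. Conversely, {2, 4, 8, 9} is a clique of size 4, and the vertices of any clique must share a bag in every tree decomposition; so some bag has ≥ 4 vertices and tw(G) ≥ 3. The upper and lower bounds meet at 3, so that is the treewidth.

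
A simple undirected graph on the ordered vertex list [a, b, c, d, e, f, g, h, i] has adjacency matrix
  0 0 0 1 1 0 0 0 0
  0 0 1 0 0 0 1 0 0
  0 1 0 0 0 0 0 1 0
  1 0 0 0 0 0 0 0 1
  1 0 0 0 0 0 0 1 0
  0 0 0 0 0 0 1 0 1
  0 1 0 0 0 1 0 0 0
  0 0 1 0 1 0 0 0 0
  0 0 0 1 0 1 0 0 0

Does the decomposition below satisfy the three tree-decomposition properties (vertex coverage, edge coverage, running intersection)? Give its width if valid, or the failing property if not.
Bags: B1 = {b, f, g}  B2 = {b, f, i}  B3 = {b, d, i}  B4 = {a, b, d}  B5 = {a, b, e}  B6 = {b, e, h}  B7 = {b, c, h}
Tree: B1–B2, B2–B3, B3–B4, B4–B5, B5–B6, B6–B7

Yes; width 2.

Vertex coverage: the bags together contain {a, b, c, d, e, f, g, h, i}, the full vertex set. Edge coverage: each edge of G has both endpoints in at least one bag. Running intersection: for every vertex, the bags containing it form a connected subtree. All three properties hold, so this is a valid tree decomposition of width max|bag| − 1 = 2, and hence tw(G) ≤ 2.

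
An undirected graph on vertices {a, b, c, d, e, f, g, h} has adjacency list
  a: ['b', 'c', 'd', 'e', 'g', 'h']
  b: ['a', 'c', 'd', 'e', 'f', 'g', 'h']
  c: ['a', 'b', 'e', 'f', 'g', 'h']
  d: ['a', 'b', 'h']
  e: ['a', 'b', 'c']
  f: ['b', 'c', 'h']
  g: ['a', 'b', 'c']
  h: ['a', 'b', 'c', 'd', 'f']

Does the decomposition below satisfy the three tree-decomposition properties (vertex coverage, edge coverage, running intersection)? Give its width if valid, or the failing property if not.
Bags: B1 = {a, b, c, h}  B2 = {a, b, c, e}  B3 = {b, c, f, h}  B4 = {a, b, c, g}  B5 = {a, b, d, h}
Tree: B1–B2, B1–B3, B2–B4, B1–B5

Yes; width 3.

Vertex coverage: the bags together contain {a, b, c, d, e, f, g, h}, the full vertex set. Edge coverage: each edge of G has both endpoints in at least one bag. Running intersection: for every vertex, the bags containing it form a connected subtree. All three properties hold, so this is a valid tree decomposition of width max|bag| − 1 = 3, and hence tw(G) ≤ 3.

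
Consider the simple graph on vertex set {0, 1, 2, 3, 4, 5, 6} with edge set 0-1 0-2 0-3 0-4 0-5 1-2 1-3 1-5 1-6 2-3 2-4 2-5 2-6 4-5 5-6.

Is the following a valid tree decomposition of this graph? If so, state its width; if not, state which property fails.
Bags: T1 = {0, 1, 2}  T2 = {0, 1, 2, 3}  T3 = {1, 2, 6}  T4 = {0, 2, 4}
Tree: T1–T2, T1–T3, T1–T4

A tree decomposition must satisfy three properties: every vertex lies in some bag; for every edge, both endpoints lie together in some bag; and for every vertex, the bags containing it form a connected subtree. Here vertex 5 appears in no bag, so the decomposition is invalid.

No — vertex 5 appears in no bag.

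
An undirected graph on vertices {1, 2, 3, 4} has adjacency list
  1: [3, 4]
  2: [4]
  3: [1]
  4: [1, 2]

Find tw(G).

A width-1 tree decomposition is:
Bags: B1 = {2, 4}  B2 = {1, 4}  B3 = {1, 3}
Tree: B1–B2, B2–B3
Every bag has size at most 2, so the width is 2 − 1 = 1 and tw(G) ≤ 1. Since G has at least one edge (e.g. 4–2), it is not an edgeless graph, so tw(G) ≥ 1. The upper and lower bounds meet at 1, so that is the treewidth.

1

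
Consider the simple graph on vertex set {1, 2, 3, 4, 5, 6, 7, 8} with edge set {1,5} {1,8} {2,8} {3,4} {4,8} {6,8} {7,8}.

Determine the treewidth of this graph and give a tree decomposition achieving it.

Treewidth 1.
One optimal decomposition is:
Bags: B1 = {1, 8}  B2 = {1, 5}  B3 = {2, 8}  B4 = {6, 8}  B5 = {4, 8}  B6 = {7, 8}  B7 = {3, 4}
Tree: B1–B2, B1–B3, B1–B4, B1–B5, B4–B6, B5–B7

The largest bag has 2 vertices, giving width 1; this decomposition certifies tw(G) ≤ 1. G has an edge, so its treewidth is at least 1. Combining the bounds, tw(G) = 1.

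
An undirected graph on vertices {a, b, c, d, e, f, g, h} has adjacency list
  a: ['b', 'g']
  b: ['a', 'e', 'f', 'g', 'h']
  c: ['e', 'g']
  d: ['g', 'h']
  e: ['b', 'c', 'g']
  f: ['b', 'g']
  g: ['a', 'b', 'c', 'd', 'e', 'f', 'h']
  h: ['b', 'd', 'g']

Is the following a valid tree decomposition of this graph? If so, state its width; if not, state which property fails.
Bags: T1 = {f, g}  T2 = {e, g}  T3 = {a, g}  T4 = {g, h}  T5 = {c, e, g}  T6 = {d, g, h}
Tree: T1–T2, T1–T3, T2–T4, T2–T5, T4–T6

No — vertex b appears in no bag.

A tree decomposition must satisfy three properties: every vertex lies in some bag; for every edge, both endpoints lie together in some bag; and for every vertex, the bags containing it form a connected subtree. Here vertex b appears in no bag, so the decomposition is invalid.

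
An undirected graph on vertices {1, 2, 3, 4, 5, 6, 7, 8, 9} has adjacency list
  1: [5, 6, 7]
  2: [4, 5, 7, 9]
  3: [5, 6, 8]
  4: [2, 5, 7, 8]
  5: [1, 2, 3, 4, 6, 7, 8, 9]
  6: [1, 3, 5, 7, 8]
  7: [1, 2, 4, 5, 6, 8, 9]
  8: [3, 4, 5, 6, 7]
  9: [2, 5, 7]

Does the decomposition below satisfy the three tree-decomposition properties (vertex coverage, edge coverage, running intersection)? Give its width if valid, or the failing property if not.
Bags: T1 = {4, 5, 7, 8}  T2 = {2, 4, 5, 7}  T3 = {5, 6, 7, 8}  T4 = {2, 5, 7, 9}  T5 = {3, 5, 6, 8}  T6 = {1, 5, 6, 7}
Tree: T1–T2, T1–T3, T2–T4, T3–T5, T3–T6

Checking the three conditions: (i) the bags cover all of {1, 2, 3, 4, 5, 6, 7, 8, 9}; (ii) for each edge, some bag contains both endpoints; (iii) the bags containing any fixed vertex form a subtree. All hold, so the decomposition is valid with width 4 − 1 = 3.

Yes; width 3.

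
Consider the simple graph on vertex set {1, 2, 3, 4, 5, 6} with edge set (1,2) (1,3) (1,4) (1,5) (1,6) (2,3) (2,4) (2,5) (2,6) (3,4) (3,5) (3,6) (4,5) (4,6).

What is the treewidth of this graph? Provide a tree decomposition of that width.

Treewidth 4.
Bags: B1 = {1, 2, 3, 4, 6}  B2 = {1, 2, 3, 4, 5}
Tree: B1–B2

The largest bag has 5 vertices, giving width 4; this decomposition certifies tw(G) ≤ 4. On the other hand G contains the 5-clique {1, 2, 3, 4, 5}. A clique must lie in a single bag of any decomposition, so no decomposition can have width below 4. The upper and lower bounds meet at 4, so that is the treewidth.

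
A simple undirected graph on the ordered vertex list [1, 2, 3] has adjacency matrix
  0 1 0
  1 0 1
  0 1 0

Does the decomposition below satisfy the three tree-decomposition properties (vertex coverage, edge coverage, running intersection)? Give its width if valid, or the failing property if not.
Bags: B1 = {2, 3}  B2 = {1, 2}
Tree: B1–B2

Yes; width 1.

Vertex coverage: the bags together contain {1, 2, 3}, the full vertex set. Edge coverage: each edge of G has both endpoints in at least one bag. Running intersection: for every vertex, the bags containing it form a connected subtree. All three properties hold, so this is a valid tree decomposition of width max|bag| − 1 = 1, and hence tw(G) ≤ 1.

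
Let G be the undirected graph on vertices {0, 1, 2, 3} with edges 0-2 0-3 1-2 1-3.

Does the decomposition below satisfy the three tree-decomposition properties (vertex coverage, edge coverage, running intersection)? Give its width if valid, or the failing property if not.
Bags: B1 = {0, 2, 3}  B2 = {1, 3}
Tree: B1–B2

A tree decomposition must satisfy three properties: every vertex lies in some bag; for every edge, both endpoints lie together in some bag; and for every vertex, the bags containing it form a connected subtree. Here edge (2,1) lies in no bag, so the decomposition is invalid.

No — edge (2,1) lies in no bag.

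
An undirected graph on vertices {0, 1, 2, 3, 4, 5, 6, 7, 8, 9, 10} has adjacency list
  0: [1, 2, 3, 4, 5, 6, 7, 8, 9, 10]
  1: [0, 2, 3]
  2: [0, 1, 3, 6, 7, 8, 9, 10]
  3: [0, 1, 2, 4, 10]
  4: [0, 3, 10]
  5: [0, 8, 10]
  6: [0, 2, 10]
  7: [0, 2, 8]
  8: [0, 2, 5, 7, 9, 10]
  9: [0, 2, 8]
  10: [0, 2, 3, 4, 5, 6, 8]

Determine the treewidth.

A width-3 tree decomposition is:
Bags: B1 = {0, 2, 8, 10}  B2 = {0, 2, 8, 9}  B3 = {0, 2, 3, 10}  B4 = {0, 1, 2, 3}  B5 = {0, 5, 8, 10}  B6 = {0, 2, 7, 8}  B7 = {0, 2, 6, 10}  B8 = {0, 3, 4, 10}
Tree: B1–B2, B1–B3, B3–B4, B1–B5, B2–B6, B3–B7, B3–B8
Each bag holds 4 vertices, so the decomposition has width 3, which upper-bounds the treewidth. On the other hand G contains the 4-clique {0, 2, 8, 9}. A clique must lie in a single bag of any decomposition, so no decomposition can have width below 3. Hence tw(G) = 3 exactly.

3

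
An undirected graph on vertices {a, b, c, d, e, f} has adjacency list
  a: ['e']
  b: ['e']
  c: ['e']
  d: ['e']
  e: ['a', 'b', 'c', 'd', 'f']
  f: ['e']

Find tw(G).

1

A width-1 tree decomposition is:
Bags: B1 = {c, e}  B2 = {b, e}  B3 = {a, e}  B4 = {d, e}  B5 = {e, f}
Tree: B1–B2, B1–B3, B3–B4, B3–B5
Every bag has size at most 2, so the width is 2 − 1 = 1 and tw(G) ≤ 1. G has an edge, so its treewidth is at least 1. Combining the bounds, tw(G) = 1.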